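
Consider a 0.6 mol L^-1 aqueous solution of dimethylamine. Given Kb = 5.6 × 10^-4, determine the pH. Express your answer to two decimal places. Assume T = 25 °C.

(CH3)2NH + H2O ⇌ (CH3)2NH2+ + OH-
From the ICE table, Kb = [OH-]²/(0.6 − [OH-]) = 5.6 × 10^-4.
Since Kb ≪ C₀, [OH-] ≈ √(Kb·C₀) = 1.83 × 10^-2 M.
Check: 3.1% ionized — well under 5%, approximation valid.
pOH = −log(1.83 × 10^-2) = 1.74; pH = 14.00 − 1.74 = 12.26

pH = 12.26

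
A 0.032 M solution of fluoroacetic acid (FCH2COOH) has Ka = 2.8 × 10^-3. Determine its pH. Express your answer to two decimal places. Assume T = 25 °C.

FCH2COOH ⇌ FCH2COO- + H+
Ka = x²/(0.032 − x) = 2.8 × 10^-3
x is not negligible relative to C₀; solve x² + 0.0028·x − 8.96e-05 = 0.
x = [−0.0028 + √(0.0028² + 0.000358)]/2 = 8.17 × 10^-3 M
pH = −log(8.17 × 10^-3) = 2.09

pH = 2.09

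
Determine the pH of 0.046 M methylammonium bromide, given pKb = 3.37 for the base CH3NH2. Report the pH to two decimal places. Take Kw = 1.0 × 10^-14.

CH3NH3+ is the conjugate acid of the weak base CH3NH2.
Kb = 10^(−3.37) = 4.27 × 10^-4
Ka = Kw/Kb = 1.0×10^-14 / 4.27 × 10^-4 = 2.34 × 10^-11
Ka = [H+]²/(0.046 − [H+]) = 2.34 × 10^-11
Assume [H+] ≪ 0.046: [H+] ≈ √(2.34 × 10^-11 × 0.046) = 1.04 × 10^-6 M
Check: 0.0023% ionized — well under 5%, approximation valid.
pH = −log(1.04 × 10^-6) = 5.98

pH = 5.98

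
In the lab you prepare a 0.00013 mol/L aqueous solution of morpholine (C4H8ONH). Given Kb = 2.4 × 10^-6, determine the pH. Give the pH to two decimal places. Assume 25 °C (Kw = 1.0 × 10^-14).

C4H8ONH + H2O ⇌ C4H8ONH2+ + OH-
Kb = [OH-]²/(0.00013 − [OH-]) = 2.4 × 10^-6
The 5% rule fails; solving [OH-]² + Kb·[OH-] − Kb·C₀ = 0 exactly:
[OH-] = [−2.4e-06 + √(2.4e-06² + 1.25e-09)]/2 = 1.65 × 10^-5 M
pOH = 4.78, so pH = 14.00 − pOH = 9.22

pH = 9.22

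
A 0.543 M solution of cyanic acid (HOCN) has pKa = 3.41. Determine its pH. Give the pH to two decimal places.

pH = 1.84

HOCN ⇌ OCN- + H+
Ka = 10^(−3.41) = 3.89 × 10^-4
Ka = [H+]²/(0.543 − [H+]) = 3.89 × 10^-4
Neglecting [H+] in the denominator: [H+] = √(3.89 × 10^-4 × 0.543) = 1.45 × 10^-2 M
([H+]/C₀ = 2.7% < 5%, so the approximation holds.)
pH = −log[H+] = −log(1.45 × 10^-2) = 1.84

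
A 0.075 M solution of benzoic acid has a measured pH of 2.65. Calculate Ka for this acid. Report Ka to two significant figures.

[H+] = 10^(-2.65) = 2.24 × 10^-3 M
At equilibrium [HA] = 0.075 − 2.24 × 10^-3 = 7.28 × 10^-2 M
Ka = [H+][A-]/[HA] = (2.24 × 10^-3)² / 7.28 × 10^-2 = 6.9 × 10^-5

Ka = 6.9 × 10^-5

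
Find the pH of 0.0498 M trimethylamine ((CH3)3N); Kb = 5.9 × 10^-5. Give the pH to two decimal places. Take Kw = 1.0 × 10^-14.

(CH3)3N + H2O ⇌ (CH3)3NH+ + OH-
From the ICE table, Kb = [OH-]²/(0.0498 − [OH-]) = 5.9 × 10^-5.
Assume [OH-] ≪ 0.0498: [OH-] ≈ √(5.9 × 10^-5 × 0.0498) = 1.71 × 10^-3 M
pOH = 2.77, so pH = 14.00 − pOH = 11.23

pH = 11.23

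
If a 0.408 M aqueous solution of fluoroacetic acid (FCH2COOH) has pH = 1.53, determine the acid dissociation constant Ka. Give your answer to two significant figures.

[H+] = 10^(-1.53) = 2.95 × 10^-2 M
At equilibrium [HA] = 0.408 − 2.95 × 10^-2 = 3.78 × 10^-1 M
Ka = [H+][A-]/[HA] = (2.95 × 10^-2)² / 3.78 × 10^-1 = 2.3 × 10^-3

Ka = 2.3 × 10^-3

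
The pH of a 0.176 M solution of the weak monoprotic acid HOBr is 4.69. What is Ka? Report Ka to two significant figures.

[H+] = 10^(-4.69) = 2.04 × 10^-5 M
At equilibrium [HA] = 0.176 − 2.04 × 10^-5 = 1.76 × 10^-1 M
Ka = [H+][A-]/[HA] = (2.04 × 10^-5)² / 1.76 × 10^-1 = 2.4 × 10^-9

Ka = 2.4 × 10^-9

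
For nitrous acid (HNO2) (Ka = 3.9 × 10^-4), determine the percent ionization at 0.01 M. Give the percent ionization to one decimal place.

HNO2 ⇌ NO2- + H+; let x = [H+] at equilibrium.
Ka = x²/(C₀ − x); solving the quadratic gives x = 1.79 × 10^-3 M.
Fraction ionized = 1.79 × 10^-3 / 0.01 = 0.1790 → 17.9%

17.9%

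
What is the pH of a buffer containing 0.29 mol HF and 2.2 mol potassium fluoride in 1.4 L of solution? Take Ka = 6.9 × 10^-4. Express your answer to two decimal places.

pKa = −log(6.9 × 10^-4) = 3.161
Using pH = pKa + log([base]/[acid]) with [base]/[acid] = 2.2/0.29:
pH = 3.161 + (+0.880) = 4.04

pH = 4.04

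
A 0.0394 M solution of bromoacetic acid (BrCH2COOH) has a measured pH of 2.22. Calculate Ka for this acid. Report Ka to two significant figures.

Ka = 1.1 × 10^-3

[H+] = 10^(-2.22) = 6.03 × 10^-3 M
At equilibrium [HA] = 0.0394 − 6.03 × 10^-3 = 3.34 × 10^-2 M
Ka = [H+][A-]/[HA] = (6.03 × 10^-3)² / 3.34 × 10^-2 = 1.1 × 10^-3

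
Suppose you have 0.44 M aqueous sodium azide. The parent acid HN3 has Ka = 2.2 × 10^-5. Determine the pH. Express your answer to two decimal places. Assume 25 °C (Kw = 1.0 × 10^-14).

pH = 9.15

N3- is the conjugate base of the weak acid HN3.
Kb = Kw/Ka = 1.0×10^-14 / 2.2 × 10^-5 = 4.55 × 10^-10
From the ICE table, Kb = x²/(0.44 − x) = 4.55 × 10^-10.
Assume x ≪ 0.44: x ≈ √(4.55 × 10^-10 × 0.44) = 1.41 × 10^-5 M
(x/C₀ = 0.0032% < 5%, so the approximation holds.)
pOH = −log(1.41 × 10^-5) = 4.85; pH = 14.00 − 4.85 = 9.15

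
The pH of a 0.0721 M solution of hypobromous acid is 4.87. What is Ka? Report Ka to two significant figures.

[H+] = 10^(-4.87) = 1.35 × 10^-5 M
At equilibrium [HA] = 0.0721 − 1.35 × 10^-5 = 7.21 × 10^-2 M
Ka = [H+][A-]/[HA] = (1.35 × 10^-5)² / 7.21 × 10^-2 = 2.5 × 10^-9

Ka = 2.5 × 10^-9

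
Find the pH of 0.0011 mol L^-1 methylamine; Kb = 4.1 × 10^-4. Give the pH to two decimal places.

CH3NH2 + H2O ⇌ CH3NH3+ + OH-
Kb = [OH-]²/(0.0011 − [OH-]) = 4.1 × 10^-4
Here C₀/Kb ≈ 2.68, so the small-[OH-] approximation fails. Use the quadratic:
[OH-] = (−Kb + √(Kb² + 4·Kb·C₀))/2 = 4.97 × 10^-4 M
pOH = 3.30, so pH = 14.00 − pOH = 10.70

pH = 10.70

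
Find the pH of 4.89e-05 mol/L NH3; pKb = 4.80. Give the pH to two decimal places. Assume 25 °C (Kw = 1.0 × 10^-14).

pH = 9.32

NH3 + H2O ⇌ NH4+ + OH-
Kb = 10^(−4.80) = 1.58 × 10^-5
Kb = x²/(4.89e-05 − x) = 1.58 × 10^-5
x is not negligible relative to C₀; solve x² + 1.58e-05·x − 7.73e-10 = 0.
x = [−1.58e-05 + √(1.58e-05² + 3.09e-09)]/2 = 2.10 × 10^-5 M
pOH = −log(2.10 × 10^-5) = 4.68; pH = 14.00 − 4.68 = 9.32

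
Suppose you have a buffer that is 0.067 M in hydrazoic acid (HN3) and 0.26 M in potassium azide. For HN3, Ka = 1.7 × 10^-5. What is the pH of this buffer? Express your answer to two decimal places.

pKa = −log(1.7 × 10^-5) = 4.770
Using pH = pKa + log([base]/[acid]) with [base]/[acid] = 0.26/0.067:
pH = 4.770 + (+0.589) = 5.36

pH = 5.36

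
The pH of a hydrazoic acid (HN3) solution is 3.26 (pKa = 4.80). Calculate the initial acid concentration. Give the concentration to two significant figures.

C₀ = 2.0 × 10^-2 M

[H+] = 10^(-3.26) = 5.50 × 10^-4 M = x
Ka = 10^(−4.80) = 1.58 × 10^-5
Ka = x²/(C₀ − x) ⇒ C₀ = x + x²/Ka
C₀ = 5.50 × 10^-4 + (5.50 × 10^-4)²/(1.58 × 10^-5) = 1.97 × 10^-2 M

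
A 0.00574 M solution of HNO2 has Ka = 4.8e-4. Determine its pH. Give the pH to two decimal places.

HNO2 ⇌ NO2- + H+
From the ICE table, Ka = [H+]²/(0.00574 − [H+]) = 4.8 × 10^-4.
[H+] is not negligible relative to C₀; solve [H+]² + 0.00048·[H+] − 2.76e-06 = 0.
[H+] = (−Ka + √(Ka² + 4·Ka·C₀))/2 = 1.44 × 10^-3 M
pH = −log[H+] = −log(1.44 × 10^-3) = 2.84

pH = 2.84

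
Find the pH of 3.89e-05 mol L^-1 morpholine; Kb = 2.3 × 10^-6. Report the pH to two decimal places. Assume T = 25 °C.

C4H8ONH + H2O ⇌ C4H8ONH2+ + OH-
Kb = x²/(3.89e-05 − x) = 2.3 × 10^-6
The 5% rule fails; solving x² + Kb·x − Kb·C₀ = 0 exactly:
x = (−Kb + √(Kb² + 4·Kb·C₀))/2 = 8.38 × 10^-6 M
pOH = −log(8.38 × 10^-6) = 5.08; pH = 14.00 − 5.08 = 8.92

pH = 8.92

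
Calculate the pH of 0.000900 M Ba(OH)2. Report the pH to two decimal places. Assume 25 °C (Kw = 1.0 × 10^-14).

Ba(OH)2 is a strong base (each formula unit releases 2 OH-); [OH-] = 0.0018 M.
pOH = -log(0.0018) = 2.74
pH = 14.00 - 2.74 = 11.26

pH = 11.26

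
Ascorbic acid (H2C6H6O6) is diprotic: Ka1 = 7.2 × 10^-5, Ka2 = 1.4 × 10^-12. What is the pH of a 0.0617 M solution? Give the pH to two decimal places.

pH = 2.68

Ka1 ≫ Ka2, so treat the first dissociation as the only significant source of H+.
Ka1 = x²/(0.0617 − x) = 7.2 × 10^-5
x ≈ √(7.2 × 10^-5 × 0.0617) = 2.11 × 10^-3 M
pH = −log(2.11 × 10^-3) = 2.68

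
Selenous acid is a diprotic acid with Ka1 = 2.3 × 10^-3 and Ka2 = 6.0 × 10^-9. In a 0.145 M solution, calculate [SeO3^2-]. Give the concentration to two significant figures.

First ionization gives [H+] ≈ [HSeO3-] = 1.71 × 10^-2 M.
Second step: Ka2 = [H+][SeO3^2-]/[HSeO3-] ≈ [SeO3^2-] (since [H+] ≈ [HSeO3-]).
So [SeO3^2-] ≈ Ka2.

6.0 × 10^-9 M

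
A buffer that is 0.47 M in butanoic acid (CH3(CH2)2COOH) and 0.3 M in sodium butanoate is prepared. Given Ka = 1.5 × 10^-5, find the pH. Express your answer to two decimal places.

pKa = −log(1.5 × 10^-5) = 4.824
pH = pKa + log([A⁻]/[HA]) = 4.824 + log(0.3/0.47)
pH = 4.824 + (-0.195) = 4.63

pH = 4.63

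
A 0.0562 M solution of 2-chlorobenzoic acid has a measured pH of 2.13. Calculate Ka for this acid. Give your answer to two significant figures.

Ka = 1.1 × 10^-3

[H+] = 10^(-2.13) = 7.41 × 10^-3 M
At equilibrium [HA] = 0.0562 − 7.41 × 10^-3 = 4.88 × 10^-2 M
Ka = [H+][A-]/[HA] = (7.41 × 10^-3)² / 4.88 × 10^-2 = 1.1 × 10^-3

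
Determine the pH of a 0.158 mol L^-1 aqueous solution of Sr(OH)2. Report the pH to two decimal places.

pH = 13.50

Sr(OH)2 is a strong base (each formula unit releases 2 OH-); [OH-] = 0.316 M.
pOH = -log(0.316) = 0.50
pH = 14.00 - 0.50 = 13.50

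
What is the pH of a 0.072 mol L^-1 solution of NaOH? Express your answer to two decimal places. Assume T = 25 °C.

pH = 12.86

NaOH is a strong base; [OH-] = 0.072 M.
pOH = -log(0.072) = 1.14
pH = 14.00 - 1.14 = 12.86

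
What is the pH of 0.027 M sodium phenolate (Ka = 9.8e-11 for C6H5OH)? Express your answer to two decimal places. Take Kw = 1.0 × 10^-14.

pH = 11.21

C6H5O- is the conjugate base of the weak acid C6H5OH.
Kb = Kw/Ka = 1.0×10^-14 / 9.8 × 10^-11 = 1.02 × 10^-4
Kb = [OH-]²/(0.027 − [OH-]) = 1.02 × 10^-4
The 5% rule fails; solving [OH-]² + Kb·[OH-] − Kb·C₀ = 0 exactly:
[OH-] = (−Kb + √(Kb² + 4·Kb·C₀))/2 = 1.61 × 10^-3 M
pOH = 2.79, so pH = 14.00 − pOH = 11.21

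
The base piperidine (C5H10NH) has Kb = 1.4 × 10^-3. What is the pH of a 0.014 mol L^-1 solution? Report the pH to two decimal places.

pH = 11.58

C5H10NH + H2O ⇌ C5H10NH2+ + OH-
From the ICE table, Kb = [OH-]²/(0.014 − [OH-]) = 1.4 × 10^-3.
[OH-] is not negligible relative to C₀; solve [OH-]² + 0.0014·[OH-] − 1.96e-05 = 0.
[OH-] = (−Kb + √(Kb² + 4·Kb·C₀))/2 = 3.78 × 10^-3 M
pOH = 2.42, so pH = 14.00 − pOH = 11.58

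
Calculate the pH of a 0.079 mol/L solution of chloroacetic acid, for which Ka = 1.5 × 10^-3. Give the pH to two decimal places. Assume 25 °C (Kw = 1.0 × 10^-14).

pH = 1.99

ClCH2COOH ⇌ ClCH2COO- + H+
Ka = x²/(0.079 − x) = 1.5 × 10^-3
The 5% rule fails; solving x² + Ka·x − Ka·C₀ = 0 exactly:
x = [−0.0015 + √(0.0015² + 0.000474)]/2 = 1.02 × 10^-2 M
pH = −log(1.02 × 10^-2) = 1.99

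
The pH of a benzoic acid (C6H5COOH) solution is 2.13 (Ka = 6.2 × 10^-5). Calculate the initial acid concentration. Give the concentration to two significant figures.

[H+] = 10^(-2.13) = 7.41 × 10^-3 M = x
Ka = x²/(C₀ − x) ⇒ C₀ = x + x²/Ka
C₀ = 7.41 × 10^-3 + (7.41 × 10^-3)²/(6.2 × 10^-5) = 8.93 × 10^-1 M

C₀ = 8.9 × 10^-1 M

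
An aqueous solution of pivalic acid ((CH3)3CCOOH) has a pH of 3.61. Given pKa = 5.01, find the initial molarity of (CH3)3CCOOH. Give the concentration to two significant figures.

[H+] = 10^(-3.61) = 2.45 × 10^-4 M = x
Ka = 10^(−5.01) = 9.77 × 10^-6
Ka = x²/(C₀ − x) ⇒ C₀ = x + x²/Ka
C₀ = 2.45 × 10^-4 + (2.45 × 10^-4)²/(9.77 × 10^-6) = 6.39 × 10^-3 M

C₀ = 6.4 × 10^-3 M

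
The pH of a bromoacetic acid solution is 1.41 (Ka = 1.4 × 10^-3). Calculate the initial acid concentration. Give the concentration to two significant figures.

[H+] = 10^(-1.41) = 3.89 × 10^-2 M = x
Ka = x²/(C₀ − x) ⇒ C₀ = x + x²/Ka
C₀ = 3.89 × 10^-2 + (3.89 × 10^-2)²/(1.4 × 10^-3) = 1.12 M

C₀ = 1.1 M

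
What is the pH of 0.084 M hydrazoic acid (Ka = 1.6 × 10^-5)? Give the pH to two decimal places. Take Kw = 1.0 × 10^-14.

pH = 2.94

HN3 ⇌ N3- + H+
From the ICE table, Ka = [H+]²/(0.084 − [H+]) = 1.6 × 10^-5.
Since Ka ≪ C₀, [H+] ≈ √(Ka·C₀) = 1.16 × 10^-3 M.
([H+]/C₀ = 1.4% < 5%, so the approximation holds.)
pH = −log(1.16 × 10^-3) = 2.94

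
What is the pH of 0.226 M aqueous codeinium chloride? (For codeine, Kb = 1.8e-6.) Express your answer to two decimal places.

C18H22NO3+ is the conjugate acid of the weak base C18H21NO3.
Ka = Kw/Kb = 1.0×10^-14 / 1.8 × 10^-6 = 5.56 × 10^-9
Ka = x²/(0.226 − x) = 5.56 × 10^-9
Since Ka ≪ C₀, x ≈ √(Ka·C₀) = 3.54 × 10^-5 M.
(x/C₀ = 0.016% < 5%, so the approximation holds.)
pH = −log[H+] = −log(3.54 × 10^-5) = 4.45

pH = 4.45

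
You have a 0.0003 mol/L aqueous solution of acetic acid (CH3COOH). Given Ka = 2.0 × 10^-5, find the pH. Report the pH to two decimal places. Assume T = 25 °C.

pH = 4.17

CH3COOH ⇌ CH3COO- + H+
From the ICE table, Ka = [H+]²/(0.0003 − [H+]) = 2.0 × 10^-5.
Here C₀/Ka ≈ 15, so the small-[H+] approximation fails. Use the quadratic:
[H+] = [−2e-05 + √(2e-05² + 2.4e-08)]/2 = 6.81 × 10^-5 M
pH = −log[H+] = −log(6.81 × 10^-5) = 4.17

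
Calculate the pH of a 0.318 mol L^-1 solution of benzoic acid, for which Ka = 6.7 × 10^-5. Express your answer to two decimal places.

C6H5COOH ⇌ C6H5COO- + H+
From the ICE table, Ka = x²/(0.318 − x) = 6.7 × 10^-5.
Neglecting x in the denominator: x = √(6.7 × 10^-5 × 0.318) = 4.62 × 10^-3 M
pH = −log[H+] = −log(4.62 × 10^-3) = 2.34

pH = 2.34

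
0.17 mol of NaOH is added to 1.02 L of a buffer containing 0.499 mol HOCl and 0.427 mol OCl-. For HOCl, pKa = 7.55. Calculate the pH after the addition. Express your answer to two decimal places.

OH- converts HOCl to OCl-: HOCl → 0.329 mol, OCl- → 0.597 mol.
pH = pKa + log(n_OCl-/n_HOCl) = 7.55 + log(0.597/0.329) = 7.55 + (+0.259)

pH = 7.81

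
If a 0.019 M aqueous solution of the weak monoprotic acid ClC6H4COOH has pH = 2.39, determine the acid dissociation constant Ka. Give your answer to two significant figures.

Ka = 1.1 × 10^-3

[H+] = 10^(-2.39) = 4.07 × 10^-3 M
At equilibrium [HA] = 0.019 − 4.07 × 10^-3 = 1.49 × 10^-2 M
Ka = [H+][A-]/[HA] = (4.07 × 10^-3)² / 1.49 × 10^-2 = 1.1 × 10^-3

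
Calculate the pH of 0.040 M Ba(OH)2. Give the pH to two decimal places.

pH = 12.90

Ba(OH)2 is a strong base (each formula unit releases 2 OH-); [OH-] = 0.08 M.
pOH = -log(0.08) = 1.10
pH = 14.00 - 1.10 = 12.90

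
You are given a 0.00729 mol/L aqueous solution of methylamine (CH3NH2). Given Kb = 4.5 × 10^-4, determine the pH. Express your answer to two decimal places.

pH = 11.20

CH3NH2 + H2O ⇌ CH3NH3+ + OH-
Kb = [OH-]²/(0.00729 − [OH-]) = 4.5 × 10^-4
Here C₀/Kb ≈ 16.2, so the small-[OH-] approximation fails. Use the quadratic:
[OH-] = [−0.00045 + √(0.00045² + 1.31e-05)]/2 = 1.60 × 10^-3 M
pOH = −log(1.60 × 10^-3) = 2.80; pH = 14.00 − 2.80 = 11.20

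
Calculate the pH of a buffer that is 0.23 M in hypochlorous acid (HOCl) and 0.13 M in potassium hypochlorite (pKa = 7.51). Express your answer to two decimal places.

pH = 7.26

Using pH = pKa + log([base]/[acid]) with [base]/[acid] = 0.13/0.23:
pH = 7.51 + (-0.248) = 7.26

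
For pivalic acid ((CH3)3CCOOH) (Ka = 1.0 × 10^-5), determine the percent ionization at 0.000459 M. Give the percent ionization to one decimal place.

13.7%

(CH3)3CCOOH ⇌ (CH3)3CCOO- + H+; let x = [H+] at equilibrium.
Solve x² + 1e-05x − 4.59e-09 = 0 → x = 6.29 × 10^-5 M
% ionization = x/C₀ × 100% = 6.29 × 10^-5/0.000459 × 100% = 13.7%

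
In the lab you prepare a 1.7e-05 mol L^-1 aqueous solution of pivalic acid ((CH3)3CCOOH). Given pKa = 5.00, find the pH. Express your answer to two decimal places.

(CH3)3CCOOH ⇌ (CH3)3CCOO- + H+
Ka = 10^(−5.00) = 1.00 × 10^-5
Let x = [H+] at equilibrium. Ka = x²/(1.7e-05 − x).
The 5% rule fails; solving x² + Ka·x − Ka·C₀ = 0 exactly:
x = [−1e-05 + √(1e-05² + 6.8e-10)]/2 = 8.96 × 10^-6 M
pH = −log(8.96 × 10^-6) = 5.05

pH = 5.05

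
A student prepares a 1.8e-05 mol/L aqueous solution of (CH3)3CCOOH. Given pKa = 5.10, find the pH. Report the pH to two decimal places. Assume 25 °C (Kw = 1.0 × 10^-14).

pH = 5.06

(CH3)3CCOOH ⇌ (CH3)3CCOO- + H+
Ka = 10^(−5.10) = 7.94 × 10^-6
From the ICE table, Ka = [H+]²/(1.8e-05 − [H+]) = 7.94 × 10^-6.
[H+] is not negligible relative to C₀; solve [H+]² + 7.94e-06·[H+] − 1.43e-10 = 0.
[H+] = (−Ka + √(Ka² + 4·Ka·C₀))/2 = 8.63 × 10^-6 M
pH = −log(8.63 × 10^-6) = 5.06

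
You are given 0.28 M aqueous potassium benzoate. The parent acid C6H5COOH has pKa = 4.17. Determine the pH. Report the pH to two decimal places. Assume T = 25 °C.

C6H5COO- is the conjugate base of the weak acid C6H5COOH.
Ka = 10^(−4.17) = 6.76 × 10^-5
Kb = Kw/Ka = 1.0×10^-14 / 6.76 × 10^-5 = 1.48 × 10^-10
Kb = x²/(0.28 − x) = 1.48 × 10^-10
Since Kb ≪ C₀, x ≈ √(Kb·C₀) = 6.44 × 10^-6 M.
(x/C₀ = 0.0023% < 5%, so the approximation holds.)
pOH = 5.19, so pH = 14.00 − pOH = 8.81

pH = 8.81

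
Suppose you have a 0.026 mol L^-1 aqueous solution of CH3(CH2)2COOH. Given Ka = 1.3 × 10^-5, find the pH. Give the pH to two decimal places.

CH3(CH2)2COOH ⇌ CH3(CH2)2COO- + H+
Ka = [H+]²/(0.026 − [H+]) = 1.3 × 10^-5
Assume [H+] ≪ 0.026: [H+] ≈ √(1.3 × 10^-5 × 0.026) = 5.81 × 10^-4 M
pH = −log(5.81 × 10^-4) = 3.24

pH = 3.24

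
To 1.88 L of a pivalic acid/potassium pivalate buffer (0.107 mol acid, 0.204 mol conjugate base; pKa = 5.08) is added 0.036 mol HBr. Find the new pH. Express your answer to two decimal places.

After neutralization: n((CH3)3CCOOH) = 0.143 mol, n((CH3)3CCOO-) = 0.168 mol.
pH = pKa + log(n_(CH3)3CCOO-/n_(CH3)3CCOOH) = 5.08 + log(0.168/0.143) = 5.08 + (+0.070)

pH = 5.15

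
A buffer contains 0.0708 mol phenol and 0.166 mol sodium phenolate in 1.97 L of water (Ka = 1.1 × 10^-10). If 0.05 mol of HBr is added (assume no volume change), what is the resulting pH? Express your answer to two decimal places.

Added H+ converts C6H5O- to C6H5OH: C6H5OH → 0.121 mol, C6H5O- → 0.116 mol.
pKa = −log(1.1 × 10^-10) = 9.959
pH = pKa + log([A⁻]/[HA]) = 9.959 + log(0.116/0.121) = 9.959 -0.018

pH = 9.94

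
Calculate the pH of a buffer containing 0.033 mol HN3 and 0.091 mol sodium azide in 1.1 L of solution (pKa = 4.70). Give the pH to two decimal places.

pH = pKa + log([A⁻]/[HA]) = 4.70 + log(0.091/0.033)
pH = 4.70 + (+0.441) = 5.14

pH = 5.14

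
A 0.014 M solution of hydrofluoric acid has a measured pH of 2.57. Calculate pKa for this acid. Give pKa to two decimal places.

[H+] = 10^(-2.57) = 2.69 × 10^-3 M
At equilibrium [HA] = 0.014 − 2.69 × 10^-3 = 1.13 × 10^-2 M
Ka = [H+][A-]/[HA] = (2.69 × 10^-3)² / 1.13 × 10^-2 = 6.40 × 10^-4
pKa = -log(6.40 × 10^-4) = 3.19

pKa = 3.19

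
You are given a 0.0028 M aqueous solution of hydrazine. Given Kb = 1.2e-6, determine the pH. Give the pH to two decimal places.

N2H4 + H2O ⇌ N2H5+ + OH-
Let x = [OH-] at equilibrium. Kb = x²/(0.0028 − x).
Since Kb ≪ C₀, x ≈ √(Kb·C₀) = 5.80 × 10^-5 M.
(x/C₀ = 2.1% < 5%, so the approximation holds.)
pOH = 4.24, so pH = 14.00 − pOH = 9.76

pH = 9.76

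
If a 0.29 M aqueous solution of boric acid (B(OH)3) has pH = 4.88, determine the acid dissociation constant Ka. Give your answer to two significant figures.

[H+] = 10^(-4.88) = 1.32 × 10^-5 M
At equilibrium [HA] = 0.29 − 1.32 × 10^-5 = 2.90 × 10^-1 M
Ka = [H+][A-]/[HA] = (1.32 × 10^-5)² / 2.90 × 10^-1 = 6.0 × 10^-10

Ka = 6.0 × 10^-10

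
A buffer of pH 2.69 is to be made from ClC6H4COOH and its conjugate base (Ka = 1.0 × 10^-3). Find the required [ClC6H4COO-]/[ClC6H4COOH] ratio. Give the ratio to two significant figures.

ratio = 0.49

pKa = -log(1.0 × 10^-3) = 3.000
pH = pKa + log(r) ⇒ log(r) = 2.69 − 3.000 = -0.310
r = [ClC6H4COO-]/[ClC6H4COOH] = 10^(-0.310) = 0.49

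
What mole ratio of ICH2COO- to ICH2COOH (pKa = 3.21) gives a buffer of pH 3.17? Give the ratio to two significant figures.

pH = pKa + log(r) ⇒ log(r) = 3.17 − 3.21 = -0.04
r = [ICH2COO-]/[ICH2COOH] = 10^(-0.04) = 0.912

ratio = 0.91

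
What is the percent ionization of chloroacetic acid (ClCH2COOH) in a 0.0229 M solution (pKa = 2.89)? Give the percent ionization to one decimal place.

21.1%

ClCH2COOH ⇌ ClCH2COO- + H+; let x = [H+] at equilibrium.
Ka = 10^(−2.89) = 1.29 × 10^-3
Solve x² + 0.00129x − 2.95e-05 = 0 → x = 4.83 × 10^-3 M
% ionization = x/C₀ × 100% = 4.83 × 10^-3/0.0229 × 100% = 21.1%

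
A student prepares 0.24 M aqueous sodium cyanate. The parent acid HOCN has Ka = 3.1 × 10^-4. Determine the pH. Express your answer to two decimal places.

pH = 8.44

OCN- is the conjugate base of the weak acid HOCN.
Kb = Kw/Ka = 1.0×10^-14 / 3.1 × 10^-4 = 3.23 × 10^-11
From the ICE table, Kb = [OH-]²/(0.24 − [OH-]) = 3.23 × 10^-11.
Since Kb ≪ C₀, [OH-] ≈ √(Kb·C₀) = 2.78 × 10^-6 M.
([OH-]/C₀ = 0.0012% < 5%, so the approximation holds.)
pOH = −log(2.78 × 10^-6) = 5.56; pH = 14.00 − 5.56 = 8.44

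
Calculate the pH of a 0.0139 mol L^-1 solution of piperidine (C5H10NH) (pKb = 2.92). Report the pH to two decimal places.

C5H10NH + H2O ⇌ C5H10NH2+ + OH-
Kb = 10^(−2.92) = 1.20 × 10^-3
From the ICE table, Kb = x²/(0.0139 − x) = 1.20 × 10^-3.
Here C₀/Kb ≈ 11.6, so the small-x approximation fails. Use the quadratic:
x = (−Kb + √(Kb² + 4·Kb·C₀))/2 = 3.53 × 10^-3 M
pOH = 2.45, so pH = 14.00 − pOH = 11.55

pH = 11.55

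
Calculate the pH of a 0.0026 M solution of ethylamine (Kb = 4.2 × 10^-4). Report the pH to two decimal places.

pH = 10.93

C2H5NH2 + H2O ⇌ C2H5NH3+ + OH-
From the ICE table, Kb = [OH-]²/(0.0026 − [OH-]) = 4.2 × 10^-4.
The 5% rule fails; solving [OH-]² + Kb·[OH-] − Kb·C₀ = 0 exactly:
[OH-] = (−Kb + √(Kb² + 4·Kb·C₀))/2 = 8.56 × 10^-4 M
pOH = 3.07, so pH = 14.00 − pOH = 10.93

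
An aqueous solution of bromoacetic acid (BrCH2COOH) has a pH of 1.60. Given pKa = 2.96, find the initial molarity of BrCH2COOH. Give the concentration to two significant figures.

C₀ = 6.0 × 10^-1 M

[H+] = 10^(-1.60) = 2.51 × 10^-2 M = x
Ka = 10^(−2.96) = 1.10 × 10^-3
Ka = x²/(C₀ − x) ⇒ C₀ = x + x²/Ka
C₀ = 2.51 × 10^-2 + (2.51 × 10^-2)²/(1.10 × 10^-3) = 5.98 × 10^-1 M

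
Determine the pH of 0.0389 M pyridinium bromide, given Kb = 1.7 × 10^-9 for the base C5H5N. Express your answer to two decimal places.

pH = 3.32

C5H5NH+ is the conjugate acid of the weak base C5H5N.
Ka = Kw/Kb = 1.0×10^-14 / 1.7 × 10^-9 = 5.88 × 10^-6
Ka = [H+]²/(0.0389 − [H+]) = 5.88 × 10^-6
Assume [H+] ≪ 0.0389: [H+] ≈ √(5.88 × 10^-6 × 0.0389) = 4.78 × 10^-4 M
Check: 1.2% ionized — well under 5%, approximation valid.
pH = −log[H+] = −log(4.78 × 10^-4) = 3.32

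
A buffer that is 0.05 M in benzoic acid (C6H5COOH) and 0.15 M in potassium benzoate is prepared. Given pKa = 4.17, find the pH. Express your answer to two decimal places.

pH = 4.65

pH = pKa + log([A⁻]/[HA]) = 4.17 + log(0.15/0.05)
pH = 4.17 + (+0.477) = 4.65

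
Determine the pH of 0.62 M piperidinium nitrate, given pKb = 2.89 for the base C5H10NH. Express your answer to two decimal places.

pH = 5.66

C5H10NH2+ is the conjugate acid of the weak base C5H10NH.
Kb = 10^(−2.89) = 1.29 × 10^-3
Ka = Kw/Kb = 1.0×10^-14 / 1.29 × 10^-3 = 7.75 × 10^-12
Let x = [H+] at equilibrium. Ka = x²/(0.62 − x).
Since Ka ≪ C₀, x ≈ √(Ka·C₀) = 2.19 × 10^-6 M.
Check: 0.00035% ionized — well under 5%, approximation valid.
pH = −log(2.19 × 10^-6) = 5.66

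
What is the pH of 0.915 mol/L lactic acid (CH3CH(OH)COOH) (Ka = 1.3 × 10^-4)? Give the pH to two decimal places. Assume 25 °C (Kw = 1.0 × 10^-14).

pH = 1.96

CH3CH(OH)COOH ⇌ CH3CH(OH)COO- + H+
From the ICE table, Ka = [H+]²/(0.915 − [H+]) = 1.3 × 10^-4.
Assume [H+] ≪ 0.915: [H+] ≈ √(1.3 × 10^-4 × 0.915) = 1.09 × 10^-2 M
Check: 1.2% ionized — well under 5%, approximation valid.
pH = −log(1.09 × 10^-2) = 1.96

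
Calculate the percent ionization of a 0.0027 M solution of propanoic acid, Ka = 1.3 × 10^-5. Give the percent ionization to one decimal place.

6.7%

CH3CH2COOH ⇌ CH3CH2COO- + H+; let x = [H+] at equilibrium.
Solve x² + 1.3e-05x − 3.51e-08 = 0 → x = 1.81 × 10^-4 M
% ionization = x/C₀ × 100% = 1.81 × 10^-4/0.0027 × 100% = 6.7%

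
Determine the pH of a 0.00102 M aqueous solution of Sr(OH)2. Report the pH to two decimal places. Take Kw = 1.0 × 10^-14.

Sr(OH)2 is a strong base (each formula unit releases 2 OH-); [OH-] = 0.00204 M.
pOH = -log(0.00204) = 2.69
pH = 14.00 - 2.69 = 11.31

pH = 11.31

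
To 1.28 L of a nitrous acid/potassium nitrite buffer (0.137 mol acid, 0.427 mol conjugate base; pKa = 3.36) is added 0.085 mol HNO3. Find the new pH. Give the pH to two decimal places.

Added H+ converts NO2- to HNO2: HNO2 → 0.222 mol, NO2- → 0.342 mol.
pH = pKa + log(n_NO2-/n_HNO2) = 3.36 + log(0.342/0.222) = 3.36 + (+0.188)

pH = 3.55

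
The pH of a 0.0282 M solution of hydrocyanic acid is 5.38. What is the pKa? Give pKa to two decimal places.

[H+] = 10^(-5.38) = 4.17 × 10^-6 M
At equilibrium [HA] = 0.0282 − 4.17 × 10^-6 = 2.82 × 10^-2 M
Ka = [H+][A-]/[HA] = (4.17 × 10^-6)² / 2.82 × 10^-2 = 6.17 × 10^-10
pKa = -log(6.17 × 10^-10) = 9.21

pKa = 9.21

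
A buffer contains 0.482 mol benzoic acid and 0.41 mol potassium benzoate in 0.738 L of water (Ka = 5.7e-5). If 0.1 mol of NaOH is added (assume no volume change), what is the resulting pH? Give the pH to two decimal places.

OH- converts C6H5COOH to C6H5COO-: C6H5COOH → 0.382 mol, C6H5COO- → 0.51 mol.
pKa = −log(5.7 × 10^-5) = 4.244
pH = pKa + log(n_C6H5COO-/n_C6H5COOH) = 4.244 + log(0.51/0.382) = 4.244 + (+0.126)

pH = 4.37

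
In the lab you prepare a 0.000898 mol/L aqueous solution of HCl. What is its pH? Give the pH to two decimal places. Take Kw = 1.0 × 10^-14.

HCl is a strong acid and dissociates completely, so [H+] = 0.000898 M.
pH = -log(0.000898) = 3.05

pH = 3.05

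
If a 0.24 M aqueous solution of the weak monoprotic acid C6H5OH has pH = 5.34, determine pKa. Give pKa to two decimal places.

pKa = 10.06

[H+] = 10^(-5.34) = 4.57 × 10^-6 M
At equilibrium [HA] = 0.24 − 4.57 × 10^-6 = 2.40 × 10^-1 M
Ka = [H+][A-]/[HA] = (4.57 × 10^-6)² / 2.40 × 10^-1 = 8.70 × 10^-11
pKa = -log(8.70 × 10^-11) = 10.06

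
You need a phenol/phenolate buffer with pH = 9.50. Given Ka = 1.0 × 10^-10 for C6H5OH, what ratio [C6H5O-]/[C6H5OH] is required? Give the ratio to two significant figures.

ratio = 0.32

pKa = -log(1.0 × 10^-10) = 10.000
pH = pKa + log(r) ⇒ log(r) = 9.50 − 10.000 = -0.500
r = [C6H5O-]/[C6H5OH] = 10^(-0.500) = 0.316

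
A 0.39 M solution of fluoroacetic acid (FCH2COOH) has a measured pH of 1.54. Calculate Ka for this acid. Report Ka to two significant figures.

[H+] = 10^(-1.54) = 2.88 × 10^-2 M
At equilibrium [HA] = 0.39 − 2.88 × 10^-2 = 3.61 × 10^-1 M
Ka = [H+][A-]/[HA] = (2.88 × 10^-2)² / 3.61 × 10^-1 = 2.3 × 10^-3

Ka = 2.3 × 10^-3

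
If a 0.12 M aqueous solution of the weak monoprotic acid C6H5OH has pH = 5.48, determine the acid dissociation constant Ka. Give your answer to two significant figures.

[H+] = 10^(-5.48) = 3.31 × 10^-6 M
At equilibrium [HA] = 0.12 − 3.31 × 10^-6 = 1.20 × 10^-1 M
Ka = [H+][A-]/[HA] = (3.31 × 10^-6)² / 1.20 × 10^-1 = 9.1 × 10^-11

Ka = 9.1 × 10^-11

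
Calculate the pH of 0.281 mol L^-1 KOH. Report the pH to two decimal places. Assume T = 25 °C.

pH = 13.45

KOH is a strong base; [OH-] = 0.281 M.
pOH = -log(0.281) = 0.55
pH = 14.00 - 0.55 = 13.45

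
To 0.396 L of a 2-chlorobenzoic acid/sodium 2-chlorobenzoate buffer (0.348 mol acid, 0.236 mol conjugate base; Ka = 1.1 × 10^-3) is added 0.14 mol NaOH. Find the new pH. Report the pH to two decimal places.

pH = 3.22

OH- converts ClC6H4COOH to ClC6H4COO-: ClC6H4COOH → 0.208 mol, ClC6H4COO- → 0.376 mol.
pKa = −log(1.1 × 10^-3) = 2.959
pH = pKa + log([A⁻]/[HA]) = 2.959 + log(0.376/0.208) = 2.959 +0.257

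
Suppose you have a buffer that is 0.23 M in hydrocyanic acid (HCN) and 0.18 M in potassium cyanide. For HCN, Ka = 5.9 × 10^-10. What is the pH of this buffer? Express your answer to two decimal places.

pH = 9.12

pKa = −log(5.9 × 10^-10) = 9.229
pH = pKa + log([A⁻]/[HA]) = 9.229 + log(0.18/0.23)
pH = 9.229 + (-0.106) = 9.12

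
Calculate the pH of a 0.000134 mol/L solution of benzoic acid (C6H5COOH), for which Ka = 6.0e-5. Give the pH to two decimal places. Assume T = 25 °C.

C6H5COOH ⇌ C6H5COO- + H+
From the ICE table, Ka = x²/(0.000134 − x) = 6.0 × 10^-5.
Here C₀/Ka ≈ 2.23, so the small-x approximation fails. Use the quadratic:
x = (−Ka + √(Ka² + 4·Ka·C₀))/2 = 6.46 × 10^-5 M
pH = −log(6.46 × 10^-5) = 4.19

pH = 4.19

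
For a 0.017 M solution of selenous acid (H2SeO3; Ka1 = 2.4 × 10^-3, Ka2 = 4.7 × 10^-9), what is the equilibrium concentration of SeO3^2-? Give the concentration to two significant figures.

First ionization gives [H+] ≈ [HSeO3-] = 5.30 × 10^-3 M.
Second step: Ka2 = [H+][SeO3^2-]/[HSeO3-] ≈ [SeO3^2-] (since [H+] ≈ [HSeO3-]).
So [SeO3^2-] ≈ Ka2.

4.7 × 10^-9 M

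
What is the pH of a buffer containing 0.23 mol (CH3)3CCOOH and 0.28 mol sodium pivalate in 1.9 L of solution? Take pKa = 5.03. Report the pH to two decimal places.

pH = pKa + log([A⁻]/[HA]) = 5.03 + log(0.28/0.23)
pH = 5.03 + (+0.085) = 5.12

pH = 5.12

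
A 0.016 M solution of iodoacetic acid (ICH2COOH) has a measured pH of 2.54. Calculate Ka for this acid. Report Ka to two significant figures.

[H+] = 10^(-2.54) = 2.88 × 10^-3 M
At equilibrium [HA] = 0.016 − 2.88 × 10^-3 = 1.31 × 10^-2 M
Ka = [H+][A-]/[HA] = (2.88 × 10^-3)² / 1.31 × 10^-2 = 6.3 × 10^-4

Ka = 6.3 × 10^-4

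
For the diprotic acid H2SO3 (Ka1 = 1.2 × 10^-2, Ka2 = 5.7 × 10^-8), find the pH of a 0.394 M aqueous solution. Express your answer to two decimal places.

Since Ka1 ≫ Ka2, the first ionization dominates [H+].
Ka1 = x²/(0.394 − x) = 1.2 × 10^-2
Solving the quadratic: x = (−Ka1 + √(Ka1² + 4·Ka1·C₀))/2 = 6.30 × 10^-2 M
pH = −log(6.30 × 10^-2) = 1.20

pH = 1.20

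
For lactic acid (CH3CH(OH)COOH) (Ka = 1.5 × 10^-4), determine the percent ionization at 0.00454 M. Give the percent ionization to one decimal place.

16.6%

CH3CH(OH)COOH ⇌ CH3CH(OH)COO- + H+; let x = [H+] at equilibrium.
Solve x² + 0.00015x − 6.81e-07 = 0 → x = 7.54 × 10^-4 M
Fraction ionized = 7.54 × 10^-4 / 0.00454 = 0.1661 → 16.6%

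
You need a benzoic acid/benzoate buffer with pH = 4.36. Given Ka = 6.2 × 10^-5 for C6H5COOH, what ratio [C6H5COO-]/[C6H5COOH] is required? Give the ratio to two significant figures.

pKa = -log(6.2 × 10^-5) = 4.208
pH = pKa + log(r) ⇒ log(r) = 4.36 − 4.208 = +0.152
r = [C6H5COO-]/[C6H5COOH] = 10^(+0.152) = 1.42

ratio = 1.4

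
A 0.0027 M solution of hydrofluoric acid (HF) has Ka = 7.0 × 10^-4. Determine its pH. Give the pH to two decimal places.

pH = 2.97

HF ⇌ F- + H+
Let x = [H+] at equilibrium. Ka = x²/(0.0027 − x).
Here C₀/Ka ≈ 3.86, so the small-x approximation fails. Use the quadratic:
x = [−0.0007 + √(0.0007² + 7.56e-06)]/2 = 1.07 × 10^-3 M
pH = −log[H+] = −log(1.07 × 10^-3) = 2.97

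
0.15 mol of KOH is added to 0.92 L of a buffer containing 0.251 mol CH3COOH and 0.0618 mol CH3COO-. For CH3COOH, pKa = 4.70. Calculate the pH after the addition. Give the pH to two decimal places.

After neutralization: n(CH3COOH) = 0.101 mol, n(CH3COO-) = 0.212 mol.
pH = pKa + log([A⁻]/[HA]) = 4.70 + log(0.212/0.101) = 4.70 +0.322

pH = 5.02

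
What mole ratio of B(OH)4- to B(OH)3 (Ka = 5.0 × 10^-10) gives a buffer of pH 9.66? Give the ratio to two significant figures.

pKa = -log(5.0 × 10^-10) = 9.301
pH = pKa + log(r) ⇒ log(r) = 9.66 − 9.301 = +0.359
r = [B(OH)4-]/[B(OH)3] = 10^(+0.359) = 2.29

ratio = 2.3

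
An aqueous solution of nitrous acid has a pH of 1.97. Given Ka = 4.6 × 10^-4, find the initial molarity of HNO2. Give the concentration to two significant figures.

C₀ = 2.6 × 10^-1 M

[H+] = 10^(-1.97) = 1.07 × 10^-2 M = x
Ka = x²/(C₀ − x) ⇒ C₀ = x + x²/Ka
C₀ = 1.07 × 10^-2 + (1.07 × 10^-2)²/(4.6 × 10^-4) = 2.60 × 10^-1 M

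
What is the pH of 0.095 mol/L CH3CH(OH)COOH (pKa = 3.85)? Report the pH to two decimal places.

CH3CH(OH)COOH ⇌ CH3CH(OH)COO- + H+
Ka = 10^(−3.85) = 1.41 × 10^-4
Ka = x²/(0.095 − x) = 1.41 × 10^-4
Since Ka ≪ C₀, x ≈ √(Ka·C₀) = 3.66 × 10^-3 M.
(x/C₀ = 3.9% < 5%, so the approximation holds.)
pH = −log[H+] = −log(3.66 × 10^-3) = 2.44

pH = 2.44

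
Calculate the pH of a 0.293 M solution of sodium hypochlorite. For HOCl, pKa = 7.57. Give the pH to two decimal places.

pH = 10.52

OCl- is the conjugate base of the weak acid HOCl.
Ka = 10^(−7.57) = 2.69 × 10^-8
Kb = Kw/Ka = 1.0×10^-14 / 2.69 × 10^-8 = 3.72 × 10^-7
From the ICE table, Kb = [OH-]²/(0.293 − [OH-]) = 3.72 × 10^-7.
Neglecting [OH-] in the denominator: [OH-] = √(3.72 × 10^-7 × 0.293) = 3.30 × 10^-4 M
pOH = 3.48, so pH = 14.00 − pOH = 10.52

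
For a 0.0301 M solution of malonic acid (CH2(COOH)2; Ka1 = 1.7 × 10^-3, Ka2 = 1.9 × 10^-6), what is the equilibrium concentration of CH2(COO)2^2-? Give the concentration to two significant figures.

First ionization gives [H+] ≈ [CH2(COOH)COO-] = 6.35 × 10^-3 M.
Second step: Ka2 = [H+][CH2(COO)2^2-]/[CH2(COOH)COO-] ≈ [CH2(COO)2^2-] (since [H+] ≈ [CH2(COOH)COO-]).
So [CH2(COO)2^2-] ≈ Ka2.

1.9 × 10^-6 M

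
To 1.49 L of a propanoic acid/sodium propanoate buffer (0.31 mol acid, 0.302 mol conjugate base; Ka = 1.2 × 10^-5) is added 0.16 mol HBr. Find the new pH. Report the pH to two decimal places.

pH = 4.40

After neutralization: n(CH3CH2COOH) = 0.47 mol, n(CH3CH2COO-) = 0.142 mol.
pKa = −log(1.2 × 10^-5) = 4.921
Henderson–Hasselbalch with mole ratio 0.142/0.47: pH = 4.921 + (-0.520)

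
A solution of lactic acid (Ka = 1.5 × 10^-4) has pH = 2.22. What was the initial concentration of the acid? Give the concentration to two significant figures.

C₀ = 2.5 × 10^-1 M

[H+] = 10^(-2.22) = 6.03 × 10^-3 M = x
Ka = x²/(C₀ − x) ⇒ C₀ = x + x²/Ka
C₀ = 6.03 × 10^-3 + (6.03 × 10^-3)²/(1.5 × 10^-4) = 2.48 × 10^-1 M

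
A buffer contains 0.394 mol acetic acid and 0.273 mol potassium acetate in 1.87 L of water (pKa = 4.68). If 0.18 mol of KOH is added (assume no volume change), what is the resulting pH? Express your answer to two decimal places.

After neutralization: n(CH3COOH) = 0.214 mol, n(CH3COO-) = 0.453 mol.
pH = pKa + log([A⁻]/[HA]) = 4.68 + log(0.453/0.214) = 4.68 +0.326

pH = 5.01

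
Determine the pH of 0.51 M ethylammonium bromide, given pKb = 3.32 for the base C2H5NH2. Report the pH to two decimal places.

C2H5NH3+ is the conjugate acid of the weak base C2H5NH2.
Kb = 10^(−3.32) = 4.79 × 10^-4
Ka = Kw/Kb = 1.0×10^-14 / 4.79 × 10^-4 = 2.09 × 10^-11
From the ICE table, Ka = x²/(0.51 − x) = 2.09 × 10^-11.
Since Ka ≪ C₀, x ≈ √(Ka·C₀) = 3.26 × 10^-6 M.
Check: 0.00064% ionized — well under 5%, approximation valid.
pH = −log(3.26 × 10^-6) = 5.49

pH = 5.49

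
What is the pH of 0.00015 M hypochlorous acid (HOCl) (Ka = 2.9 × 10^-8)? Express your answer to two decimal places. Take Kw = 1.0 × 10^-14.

HOCl ⇌ OCl- + H+
From the ICE table, Ka = x²/(0.00015 − x) = 2.9 × 10^-8.
Since Ka ≪ C₀, x ≈ √(Ka·C₀) = 2.09 × 10^-6 M.
Check: 1.4% ionized — well under 5%, approximation valid.
pH = −log(2.09 × 10^-6) = 5.68

pH = 5.68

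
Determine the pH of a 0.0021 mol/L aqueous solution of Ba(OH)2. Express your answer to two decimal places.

pH = 11.62

Ba(OH)2 is a strong base (each formula unit releases 2 OH-); [OH-] = 0.0042 M.
pOH = -log(0.0042) = 2.38
pH = 14.00 - 2.38 = 11.62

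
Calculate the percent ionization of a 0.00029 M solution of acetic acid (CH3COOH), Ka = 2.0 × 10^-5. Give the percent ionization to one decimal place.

23.0%

CH3COOH ⇌ CH3COO- + H+; let x = [H+] at equilibrium.
Ka = x²/(C₀ − x); solving the quadratic gives x = 6.68 × 10^-5 M.
Fraction ionized = 6.68 × 10^-5 / 0.00029 = 0.2303 → 23.0%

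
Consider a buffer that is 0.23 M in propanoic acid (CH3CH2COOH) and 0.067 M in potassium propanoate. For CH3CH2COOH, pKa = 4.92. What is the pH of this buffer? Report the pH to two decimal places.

Using pH = pKa + log([base]/[acid]) with [base]/[acid] = 0.067/0.23:
pH = 4.92 + (-0.536) = 4.38

pH = 4.38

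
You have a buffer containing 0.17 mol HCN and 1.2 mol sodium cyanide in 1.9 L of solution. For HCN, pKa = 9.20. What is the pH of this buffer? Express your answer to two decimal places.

pH = 10.05

Henderson–Hasselbalch: pH = pKa + log([CN-]/[HCN]) = 9.20 + log(1.2/0.17)
pH = 9.20 + (+0.849) = 10.05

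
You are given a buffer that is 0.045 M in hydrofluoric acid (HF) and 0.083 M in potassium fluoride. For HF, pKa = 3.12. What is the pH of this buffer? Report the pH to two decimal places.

pH = 3.39

Using pH = pKa + log([base]/[acid]) with [base]/[acid] = 0.083/0.045:
pH = 3.12 + (+0.266) = 3.39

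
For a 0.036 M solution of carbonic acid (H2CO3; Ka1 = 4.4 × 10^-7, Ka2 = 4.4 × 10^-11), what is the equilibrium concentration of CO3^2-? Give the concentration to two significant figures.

4.4 × 10^-11 M

First ionization gives [H+] ≈ [HCO3-] = 1.26 × 10^-4 M.
Second step: Ka2 = [H+][CO3^2-]/[HCO3-] ≈ [CO3^2-] (since [H+] ≈ [HCO3-]).
So [CO3^2-] ≈ Ka2.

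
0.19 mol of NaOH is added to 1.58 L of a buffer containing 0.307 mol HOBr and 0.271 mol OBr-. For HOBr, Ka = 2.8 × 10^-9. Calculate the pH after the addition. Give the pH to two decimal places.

pH = 9.15

OH- converts HOBr to OBr-: HOBr → 0.117 mol, OBr- → 0.461 mol.
pKa = −log(2.8 × 10^-9) = 8.553
pH = pKa + log([A⁻]/[HA]) = 8.553 + log(0.461/0.117) = 8.553 +0.596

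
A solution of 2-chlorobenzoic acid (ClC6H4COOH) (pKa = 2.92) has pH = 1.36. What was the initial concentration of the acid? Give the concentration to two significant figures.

C₀ = 1.6 M

[H+] = 10^(-1.36) = 4.37 × 10^-2 M = x
Ka = 10^(−2.92) = 1.20 × 10^-3
Ka = x²/(C₀ − x) ⇒ C₀ = x + x²/Ka
C₀ = 4.37 × 10^-2 + (4.37 × 10^-2)²/(1.20 × 10^-3) = 1.64 M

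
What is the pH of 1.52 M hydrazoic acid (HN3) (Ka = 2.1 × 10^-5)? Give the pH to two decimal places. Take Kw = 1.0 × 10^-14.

pH = 2.25

HN3 ⇌ N3- + H+
Ka = [H+]²/(1.52 − [H+]) = 2.1 × 10^-5
Neglecting [H+] in the denominator: [H+] = √(2.1 × 10^-5 × 1.52) = 5.65 × 10^-3 M
pH = −log(5.65 × 10^-3) = 2.25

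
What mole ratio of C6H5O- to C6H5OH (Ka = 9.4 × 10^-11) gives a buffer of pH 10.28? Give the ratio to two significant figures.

ratio = 1.8

pKa = -log(9.4 × 10^-11) = 10.027
pH = pKa + log(r) ⇒ log(r) = 10.28 − 10.027 = +0.253
r = [C6H5O-]/[C6H5OH] = 10^(+0.253) = 1.79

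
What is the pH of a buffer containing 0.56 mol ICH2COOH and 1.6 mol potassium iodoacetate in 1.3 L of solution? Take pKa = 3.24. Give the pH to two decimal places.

pH = 3.70

Using pH = pKa + log([base]/[acid]) with [base]/[acid] = 1.6/0.56:
pH = 3.24 + (+0.456) = 3.70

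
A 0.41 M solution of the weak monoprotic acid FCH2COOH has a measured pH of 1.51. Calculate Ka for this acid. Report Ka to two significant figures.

[H+] = 10^(-1.51) = 3.09 × 10^-2 M
At equilibrium [HA] = 0.41 − 3.09 × 10^-2 = 3.79 × 10^-1 M
Ka = [H+][A-]/[HA] = (3.09 × 10^-2)² / 3.79 × 10^-1 = 2.5 × 10^-3

Ka = 2.5 × 10^-3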